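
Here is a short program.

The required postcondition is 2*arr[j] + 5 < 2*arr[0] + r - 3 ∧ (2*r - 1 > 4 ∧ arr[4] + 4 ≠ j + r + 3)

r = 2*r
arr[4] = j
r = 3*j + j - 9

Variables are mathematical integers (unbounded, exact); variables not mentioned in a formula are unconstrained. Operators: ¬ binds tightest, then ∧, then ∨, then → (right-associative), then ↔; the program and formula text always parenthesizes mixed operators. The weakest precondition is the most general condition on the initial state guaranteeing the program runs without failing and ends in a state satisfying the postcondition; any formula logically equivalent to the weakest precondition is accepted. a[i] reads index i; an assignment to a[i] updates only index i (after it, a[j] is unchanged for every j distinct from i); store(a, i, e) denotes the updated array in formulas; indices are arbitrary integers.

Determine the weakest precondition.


Working backward. After the program, the postcondition 2*arr[j] + 5 < 2*arr[0] + r - 3 ∧ (2*r - 1 > 4 ∧ arr[4] + 4 ≠ j + r + 3) must hold; in canonical form it is 2*arr[j] < 2*arr[0] + r - 8 ∧ 2*r > 5 ∧ arr[4] ≠ j + r - 1.
Before r := 3*j + j - 9: 2*arr[j] < 2*arr[0] + 4*j - 17 ∧ 8*j > 23 ∧ arr[4] ≠ 5*j - 10
Before arr[4] := j: 2*store(arr, 4, j)[j] < 2*arr[0] + 4*j - 17 ∧ 8*j > 23 ∧ 4*j ≠ 10
Before r := 2*r: 2*store(arr, 4, j)[j] < 2*arr[0] + 4*j - 17 ∧ 8*j > 23 ∧ 4*j ≠ 10
Answer: WP = 2*store(arr, 4, j)[j] < 2*arr[0] + 4*j - 17 ∧ 8*j > 23 ∧ 4*j ≠ 10


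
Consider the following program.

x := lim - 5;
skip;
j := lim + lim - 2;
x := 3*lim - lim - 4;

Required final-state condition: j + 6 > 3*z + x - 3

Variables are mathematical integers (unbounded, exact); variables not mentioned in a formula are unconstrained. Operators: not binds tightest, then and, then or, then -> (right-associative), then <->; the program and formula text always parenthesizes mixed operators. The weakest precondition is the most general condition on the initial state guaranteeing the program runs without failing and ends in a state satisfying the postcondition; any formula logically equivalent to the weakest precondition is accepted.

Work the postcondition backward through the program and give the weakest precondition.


Working backward. After the program, the postcondition j + 6 > 3*z + x - 3 must hold; in canonical form it is j > x + 3*z - 9.
Before x := 3*lim - lim - 4: j > 2*lim + 3*z - 13
Before j := lim + lim - 2: 3*z < 11
Before skip: 3*z < 11
Before x := lim - 5: 3*z < 11
Answer: WP = 3*z < 11


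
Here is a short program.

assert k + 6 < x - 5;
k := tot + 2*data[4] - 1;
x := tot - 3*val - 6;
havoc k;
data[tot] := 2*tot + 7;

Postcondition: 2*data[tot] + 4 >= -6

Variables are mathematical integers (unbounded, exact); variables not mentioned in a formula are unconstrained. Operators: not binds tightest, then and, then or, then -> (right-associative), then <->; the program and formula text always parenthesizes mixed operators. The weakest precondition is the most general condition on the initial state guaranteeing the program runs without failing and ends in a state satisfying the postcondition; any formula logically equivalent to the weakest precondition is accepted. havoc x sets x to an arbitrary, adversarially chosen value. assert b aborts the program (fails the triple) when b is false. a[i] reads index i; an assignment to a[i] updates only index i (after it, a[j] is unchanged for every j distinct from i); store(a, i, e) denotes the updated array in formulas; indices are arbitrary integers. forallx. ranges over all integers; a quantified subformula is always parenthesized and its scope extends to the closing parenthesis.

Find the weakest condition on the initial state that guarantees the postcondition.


Working backward. After the program, the postcondition 2*data[tot] + 4 >= -6 must hold; in canonical form it is 2*data[tot] >= -10.
Before data[tot] := 2*tot + 7: 2*store(data, tot, 2*tot + 7)[tot] >= -10
Before havoc k: 2*store(data, tot, 2*tot + 7)[tot] >= -10
Before x := tot - 3*val - 6: 2*store(data, tot, 2*tot + 7)[tot] >= -10
Before k := tot + 2*data[4] - 1: 2*store(data, tot, 2*tot + 7)[tot] >= -10
Before assert k + 6 < x - 5: k < x - 11 and 2*store(data, tot, 2*tot + 7)[tot] >= -10
Answer: WP = k < x - 11 and 2*store(data, tot, 2*tot + 7)[tot] >= -10


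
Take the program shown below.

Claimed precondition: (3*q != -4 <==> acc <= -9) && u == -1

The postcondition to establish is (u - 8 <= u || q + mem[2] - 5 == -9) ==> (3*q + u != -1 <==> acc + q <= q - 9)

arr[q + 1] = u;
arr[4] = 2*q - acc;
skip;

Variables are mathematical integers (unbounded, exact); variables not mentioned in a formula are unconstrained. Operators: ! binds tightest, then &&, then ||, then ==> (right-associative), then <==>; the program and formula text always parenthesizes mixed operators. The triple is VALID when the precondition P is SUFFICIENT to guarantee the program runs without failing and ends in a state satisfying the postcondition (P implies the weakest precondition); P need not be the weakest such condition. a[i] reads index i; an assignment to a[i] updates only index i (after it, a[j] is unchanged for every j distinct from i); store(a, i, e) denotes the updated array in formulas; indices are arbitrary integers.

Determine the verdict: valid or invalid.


Working backward. After the program, the postcondition (u - 8 <= u || q + mem[2] - 5 == -9) ==> (3*q + u != -1 <==> acc + q <= q - 9) must hold; in canonical form it is 3*q + u != -1 <==> acc <= -9.
Before skip: 3*q + u != -1 <==> acc <= -9
Before arr[4] := 2*q - acc: 3*q + u != -1 <==> acc <= -9
Before arr[q + 1] := u: 3*q + u != -1 <==> acc <= -9
The weakest precondition is 3*q + u != -1 <==> acc <= -9.
Check whether (3*q != -4 <==> acc <= -9) && u == -1 implies it.
Countermodel: at the initial state acc = -9, q = 0, u = -1, the precondition holds but the weakest precondition fails.
Answer: invalid


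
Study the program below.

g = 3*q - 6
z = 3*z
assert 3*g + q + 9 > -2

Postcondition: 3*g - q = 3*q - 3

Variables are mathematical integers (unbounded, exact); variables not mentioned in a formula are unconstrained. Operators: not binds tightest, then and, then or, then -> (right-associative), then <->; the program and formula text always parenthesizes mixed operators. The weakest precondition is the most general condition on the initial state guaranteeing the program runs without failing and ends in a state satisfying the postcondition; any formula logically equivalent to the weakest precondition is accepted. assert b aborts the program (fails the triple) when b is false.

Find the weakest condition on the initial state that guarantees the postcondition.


Working backward. After the program, the postcondition 3*g - q = 3*q - 3 must hold; in canonical form it is 3*g = 4*q - 3.
Before assert 3*g + q + 9 > -2: 3*g + q > -11 and 3*g = 4*q - 3
Before z := 3*z: 3*g + q > -11 and 3*g = 4*q - 3
Before g := 3*q - 6: 10*q > 7 and 5*q = 15
Answer: WP = 10*q > 7 and 5*q = 15


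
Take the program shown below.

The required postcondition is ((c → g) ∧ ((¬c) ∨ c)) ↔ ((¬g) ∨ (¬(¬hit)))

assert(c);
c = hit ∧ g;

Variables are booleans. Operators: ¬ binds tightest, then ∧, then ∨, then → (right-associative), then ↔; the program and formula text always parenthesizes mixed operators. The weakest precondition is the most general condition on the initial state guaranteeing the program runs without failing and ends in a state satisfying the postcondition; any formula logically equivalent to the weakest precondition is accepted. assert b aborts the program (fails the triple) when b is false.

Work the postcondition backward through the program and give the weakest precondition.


Working backward. After the program, the postcondition ((c → g) ∧ ((¬c) ∨ c)) ↔ ((¬g) ∨ (¬(¬hit))) must hold; in canonical form it is (c → g) ↔ ((¬g) ∨ hit).
Before c := hit ∧ g: ((hit ∧ g) → g) ↔ ((¬g) ∨ hit)
Before assert c: c ∧ (((hit ∧ g) → g) ↔ ((¬g) ∨ hit))
Answer: WP = c ∧ (((hit ∧ g) → g) ↔ ((¬g) ∨ hit))


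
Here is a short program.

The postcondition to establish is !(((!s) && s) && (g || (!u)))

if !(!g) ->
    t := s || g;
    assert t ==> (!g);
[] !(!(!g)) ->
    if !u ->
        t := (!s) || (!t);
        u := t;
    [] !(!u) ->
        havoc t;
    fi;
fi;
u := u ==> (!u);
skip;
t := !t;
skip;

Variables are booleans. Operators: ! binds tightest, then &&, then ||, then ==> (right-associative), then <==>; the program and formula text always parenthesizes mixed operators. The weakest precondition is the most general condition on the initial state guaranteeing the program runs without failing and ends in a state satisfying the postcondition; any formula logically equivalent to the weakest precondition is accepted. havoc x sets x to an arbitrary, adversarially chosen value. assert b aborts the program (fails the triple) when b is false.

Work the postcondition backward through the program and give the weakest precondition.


Working backward. After the program, the postcondition !(((!s) && s) && (g || (!u))) must hold; in canonical form it is true.
Before skip: true
Before t := !t: true
Before skip: true
Before u := u ==> (!u): true
Then branch requires (s || g) ==> (!g); else branch requires true.
Before the if: g ==> ((s || g) ==> (!g))
Answer: WP = g ==> ((s || g) ==> (!g))


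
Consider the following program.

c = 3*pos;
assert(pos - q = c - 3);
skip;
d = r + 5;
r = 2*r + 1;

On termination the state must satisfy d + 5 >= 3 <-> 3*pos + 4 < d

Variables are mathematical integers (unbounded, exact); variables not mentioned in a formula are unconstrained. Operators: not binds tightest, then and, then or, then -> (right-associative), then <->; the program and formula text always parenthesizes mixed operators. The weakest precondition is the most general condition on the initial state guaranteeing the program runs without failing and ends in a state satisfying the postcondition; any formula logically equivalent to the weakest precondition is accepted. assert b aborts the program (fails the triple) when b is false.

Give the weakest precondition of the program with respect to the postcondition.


Working backward. After the program, the postcondition d + 5 >= 3 <-> 3*pos + 4 < d must hold; in canonical form it is d >= -2 <-> 3*pos < d - 4.
Before r := 2*r + 1: d >= -2 <-> 3*pos < d - 4
Before d := r + 5: r >= -7 <-> 3*pos < r + 1
Before skip: r >= -7 <-> 3*pos < r + 1
Before assert pos - q = c - 3: pos = c + q - 3 and (r >= -7 <-> 3*pos < r + 1)
Before c := 3*pos: 2*pos + q = 3 and (r >= -7 <-> 3*pos < r + 1)
Answer: WP = 2*pos + q = 3 and (r >= -7 <-> 3*pos < r + 1)


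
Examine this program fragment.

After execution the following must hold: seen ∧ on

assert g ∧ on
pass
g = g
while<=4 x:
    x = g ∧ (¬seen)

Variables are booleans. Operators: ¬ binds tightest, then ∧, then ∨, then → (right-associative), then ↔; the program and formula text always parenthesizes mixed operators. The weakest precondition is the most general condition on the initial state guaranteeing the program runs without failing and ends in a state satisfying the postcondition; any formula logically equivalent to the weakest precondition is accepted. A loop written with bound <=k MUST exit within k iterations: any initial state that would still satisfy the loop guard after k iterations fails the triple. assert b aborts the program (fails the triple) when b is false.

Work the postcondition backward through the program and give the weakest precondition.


Working backward. After the program, seen ∧ on must hold.
Before the loop (bound <=4), unroll the exhaustion recursion (WP_0 = exit-now case; WP_j = one more guarded iteration, up to j = 4):
  WP_0: (¬x) ∧ seen ∧ on
  WP_1: (x → ((¬(g ∧ (¬seen))) ∧ seen ∧ on)) ∧ ((¬x) → (seen ∧ on))
  WP_2: (x → (((g ∧ (¬seen)) → ((¬(g ∧ (¬seen))) ∧ seen ∧ on)) ∧ ((¬(g ∧ (¬seen))) → (seen ∧ on)))) ∧ ((¬x) → (seen ∧ on))
  WP_3: (x → (((g ∧ (¬seen)) → (((g ∧ (¬seen)) → ((¬(g ∧ (¬seen))) ∧ seen ∧ on)) ∧ ((¬(g ∧ (¬seen))) → (seen ∧ on)))) ∧ ((¬(g ∧ (¬seen))) → (seen ∧ on)))) ∧ ((¬x) → (seen ∧ on))
  WP_4: (x → (((g ∧ (¬seen)) → (((g ∧ (¬seen)) → (((g ∧ (¬seen)) → ((¬(g ∧ (¬seen))) ∧ seen ∧ on)) ∧ ((¬(g ∧ (¬seen))) → (seen ∧ on)))) ∧ ((¬(g ∧ (¬seen))) → (seen ∧ on)))) ∧ ((¬(g ∧ (¬seen))) → (seen ∧ on)))) ∧ ((¬x) → (seen ∧ on))
So before the loop: (x → (((g ∧ (¬seen)) → (((g ∧ (¬seen)) → (((g ∧ (¬seen)) → ((¬(g ∧ (¬seen))) ∧ seen ∧ on)) ∧ ((¬(g ∧ (¬seen))) → (seen ∧ on)))) ∧ ((¬(g ∧ (¬seen))) → (seen ∧ on)))) ∧ ((¬(g ∧ (¬seen))) → (seen ∧ on)))) ∧ ((¬x) → (seen ∧ on))
Before g := g: (x → (((g ∧ (¬seen)) → (((g ∧ (¬seen)) → (((g ∧ (¬seen)) → ((¬(g ∧ (¬seen))) ∧ seen ∧ on)) ∧ ((¬(g ∧ (¬seen))) → (seen ∧ on)))) ∧ ((¬(g ∧ (¬seen))) → (seen ∧ on)))) ∧ ((¬(g ∧ (¬seen))) → (seen ∧ on)))) ∧ ((¬x) → (seen ∧ on))
Before skip: (x → (((g ∧ (¬seen)) → (((g ∧ (¬seen)) → (((g ∧ (¬seen)) → ((¬(g ∧ (¬seen))) ∧ seen ∧ on)) ∧ ((¬(g ∧ (¬seen))) → (seen ∧ on)))) ∧ ((¬(g ∧ (¬seen))) → (seen ∧ on)))) ∧ ((¬(g ∧ (¬seen))) → (seen ∧ on)))) ∧ ((¬x) → (seen ∧ on))
Before assert g ∧ on: g ∧ on ∧ (x → (((g ∧ (¬seen)) → (((g ∧ (¬seen)) → (((g ∧ (¬seen)) → ((¬(g ∧ (¬seen))) ∧ seen ∧ on)) ∧ ((¬(g ∧ (¬seen))) → (seen ∧ on)))) ∧ ((¬(g ∧ (¬seen))) → (seen ∧ on)))) ∧ ((¬(g ∧ (¬seen))) → (seen ∧ on)))) ∧ ((¬x) → (seen ∧ on))
Answer: WP = g ∧ on ∧ (x → (((g ∧ (¬seen)) → (((g ∧ (¬seen)) → (((g ∧ (¬seen)) → ((¬(g ∧ (¬seen))) ∧ seen ∧ on)) ∧ ((¬(g ∧ (¬seen))) → (seen ∧ on)))) ∧ ((¬(g ∧ (¬seen))) → (seen ∧ on)))) ∧ ((¬(g ∧ (¬seen))) → (seen ∧ on)))) ∧ ((¬x) → (seen ∧ on))


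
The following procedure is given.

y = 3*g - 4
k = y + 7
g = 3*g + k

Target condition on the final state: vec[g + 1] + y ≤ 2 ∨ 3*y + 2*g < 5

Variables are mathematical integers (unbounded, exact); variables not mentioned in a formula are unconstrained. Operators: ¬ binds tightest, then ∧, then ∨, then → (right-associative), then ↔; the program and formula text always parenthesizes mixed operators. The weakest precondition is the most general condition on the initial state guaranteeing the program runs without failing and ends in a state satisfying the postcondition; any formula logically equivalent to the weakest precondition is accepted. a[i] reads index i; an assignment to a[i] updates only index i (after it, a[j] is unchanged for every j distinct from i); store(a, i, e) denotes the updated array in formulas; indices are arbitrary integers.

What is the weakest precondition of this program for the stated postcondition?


Working backward. After the program, the postcondition vec[g + 1] + y ≤ 2 ∨ 3*y + 2*g < 5 must hold; in canonical form it is vec[g + 1] + y ≤ 2 ∨ 2*g + 3*y < 5.
Before g := 3*g + k: vec[3*g + k + 1] + y ≤ 2 ∨ 6*g + 2*k + 3*y < 5
Before k := y + 7: vec[3*g + y + 8] + y ≤ 2 ∨ 6*g + 5*y < -9
Before y := 3*g - 4: vec[6*g + 4] + 3*g ≤ 6 ∨ 21*g < 11
Answer: WP = vec[6*g + 4] + 3*g ≤ 6 ∨ 21*g < 11


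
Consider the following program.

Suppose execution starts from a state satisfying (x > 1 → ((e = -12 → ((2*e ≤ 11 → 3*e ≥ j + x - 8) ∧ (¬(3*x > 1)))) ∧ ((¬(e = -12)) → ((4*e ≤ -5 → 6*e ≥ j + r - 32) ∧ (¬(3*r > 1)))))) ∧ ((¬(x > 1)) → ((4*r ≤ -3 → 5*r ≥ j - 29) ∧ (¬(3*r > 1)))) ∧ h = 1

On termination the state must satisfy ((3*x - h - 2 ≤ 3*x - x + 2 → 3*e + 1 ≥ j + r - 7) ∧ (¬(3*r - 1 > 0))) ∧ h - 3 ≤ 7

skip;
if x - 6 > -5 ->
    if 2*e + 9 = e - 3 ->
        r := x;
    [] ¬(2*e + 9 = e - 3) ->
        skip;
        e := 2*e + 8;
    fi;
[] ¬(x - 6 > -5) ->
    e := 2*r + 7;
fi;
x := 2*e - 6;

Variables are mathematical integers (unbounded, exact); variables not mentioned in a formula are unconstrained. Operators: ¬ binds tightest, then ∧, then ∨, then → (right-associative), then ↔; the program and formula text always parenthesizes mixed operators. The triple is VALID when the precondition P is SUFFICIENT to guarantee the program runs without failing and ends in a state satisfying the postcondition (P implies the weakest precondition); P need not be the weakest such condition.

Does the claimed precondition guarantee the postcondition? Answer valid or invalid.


Working backward. After the program, the postcondition ((3*x - h - 2 ≤ 3*x - x + 2 → 3*e + 1 ≥ j + r - 7) ∧ (¬(3*r - 1 > 0))) ∧ h - 3 ≤ 7 must hold; in canonical form it is (x ≤ h + 4 → 3*e ≥ j + r - 8) ∧ (¬(3*r > 1)) ∧ h ≤ 10.
Before x := 2*e - 6: (2*e ≤ h + 10 → 3*e ≥ j + r - 8) ∧ (¬(3*r > 1)) ∧ h ≤ 10
Then branch requires (e = -12 → ((2*e ≤ h + 10 → 3*e ≥ j + x - 8) ∧ (¬(3*x > 1)) ∧ h ≤ 10)) ∧ ((¬(e = -12)) → ((4*e ≤ h - 6 → 6*e ≥ j + r - 32) ∧ (¬(3*r > 1)) ∧ h ≤ 10)); else branch requires (4*r ≤ h - 4 → 5*r ≥ j - 29) ∧ (¬(3*r > 1)) ∧ h ≤ 10.
Before the if: (x > 1 → ((e = -12 → ((2*e ≤ h + 10 → 3*e ≥ j + x - 8) ∧ (¬(3*x > 1)) ∧ h ≤ 10)) ∧ ((¬(e = -12)) → ((4*e ≤ h - 6 → 6*e ≥ j + r - 32) ∧ (¬(3*r > 1)) ∧ h ≤ 10)))) ∧ ((¬(x > 1)) → ((4*r ≤ h - 4 → 5*r ≥ j - 29) ∧ (¬(3*r > 1)) ∧ h ≤ 10))
Before skip: (x > 1 → ((e = -12 → ((2*e ≤ h + 10 → 3*e ≥ j + x - 8) ∧ (¬(3*x > 1)) ∧ h ≤ 10)) ∧ ((¬(e = -12)) → ((4*e ≤ h - 6 → 6*e ≥ j + r - 32) ∧ (¬(3*r > 1)) ∧ h ≤ 10)))) ∧ ((¬(x > 1)) → ((4*r ≤ h - 4 → 5*r ≥ j - 29) ∧ (¬(3*r > 1)) ∧ h ≤ 10))
The weakest precondition is (x > 1 → ((e = -12 → ((2*e ≤ h + 10 → 3*e ≥ j + x - 8) ∧ (¬(3*x > 1)) ∧ h ≤ 10)) ∧ ((¬(e = -12)) → ((4*e ≤ h - 6 → 6*e ≥ j + r - 32) ∧ (¬(3*r > 1)) ∧ h ≤ 10)))) ∧ ((¬(x > 1)) → ((4*r ≤ h - 4 → 5*r ≥ j - 29) ∧ (¬(3*r > 1)) ∧ h ≤ 10)).
Check whether (x > 1 → ((e = -12 → ((2*e ≤ 11 → 3*e ≥ j + x - 8) ∧ (¬(3*x > 1)))) ∧ ((¬(e = -12)) → ((4*e ≤ -5 → 6*e ≥ j + r - 32) ∧ (¬(3*r > 1)))))) ∧ ((¬(x > 1)) → ((4*r ≤ -3 → 5*r ≥ j - 29) ∧ (¬(3*r > 1)))) ∧ h = 1 implies it.
Every state satisfying the precondition satisfies the weakest precondition: the implication holds.
Answer: valid


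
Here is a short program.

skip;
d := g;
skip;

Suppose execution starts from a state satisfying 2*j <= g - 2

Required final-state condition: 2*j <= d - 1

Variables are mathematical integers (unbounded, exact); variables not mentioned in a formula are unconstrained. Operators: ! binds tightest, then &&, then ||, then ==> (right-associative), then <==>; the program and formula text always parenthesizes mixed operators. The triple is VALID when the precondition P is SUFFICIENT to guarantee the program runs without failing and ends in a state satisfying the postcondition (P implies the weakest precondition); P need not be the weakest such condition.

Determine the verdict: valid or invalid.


Working backward. After the program, 2*j <= d - 1 must hold.
Before skip: 2*j <= d - 1
Before d := g: 2*j <= g - 1
Before skip: 2*j <= g - 1
The weakest precondition is 2*j <= g - 1.
Check whether 2*j <= g - 2 implies it.
Every state satisfying the precondition satisfies the weakest precondition: the implication holds.
Answer: valid


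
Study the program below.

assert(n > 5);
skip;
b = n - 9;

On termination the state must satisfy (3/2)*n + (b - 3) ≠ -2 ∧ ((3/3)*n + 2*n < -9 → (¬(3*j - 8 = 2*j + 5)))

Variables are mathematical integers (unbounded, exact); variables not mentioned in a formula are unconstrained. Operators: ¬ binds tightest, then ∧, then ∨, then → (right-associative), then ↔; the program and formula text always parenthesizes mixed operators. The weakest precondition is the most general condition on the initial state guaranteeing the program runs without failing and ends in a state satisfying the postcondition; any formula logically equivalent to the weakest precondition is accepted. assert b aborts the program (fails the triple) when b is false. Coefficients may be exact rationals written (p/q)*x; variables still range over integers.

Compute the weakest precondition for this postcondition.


Working backward. After the program, the postcondition (3/2)*n + (b - 3) ≠ -2 ∧ ((3/3)*n + 2*n < -9 → (¬(3*j - 8 = 2*j + 5))) must hold; in canonical form it is b + (3/2)*n ≠ 1 ∧ (3*n < -9 → (¬(j = 13))).
Before b := n - 9: (5/2)*n ≠ 10 ∧ (3*n < -9 → (¬(j = 13)))
Before skip: (5/2)*n ≠ 10 ∧ (3*n < -9 → (¬(j = 13)))
Before assert n > 5: n > 5 ∧ (5/2)*n ≠ 10 ∧ (3*n < -9 → (¬(j = 13)))
Answer: WP = n > 5 ∧ (5/2)*n ≠ 10 ∧ (3*n < -9 → (¬(j = 13)))


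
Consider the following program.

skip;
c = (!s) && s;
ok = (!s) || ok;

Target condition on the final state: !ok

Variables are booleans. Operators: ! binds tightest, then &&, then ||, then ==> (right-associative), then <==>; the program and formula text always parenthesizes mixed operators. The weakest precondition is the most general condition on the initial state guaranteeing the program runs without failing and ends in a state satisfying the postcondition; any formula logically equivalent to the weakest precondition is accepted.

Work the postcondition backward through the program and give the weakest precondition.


Working backward. After the program, !ok must hold.
Before ok := (!s) || ok: !((!s) || ok)
Before c := (!s) && s: !((!s) || ok)
Before skip: !((!s) || ok)
Answer: WP = !((!s) || ok)


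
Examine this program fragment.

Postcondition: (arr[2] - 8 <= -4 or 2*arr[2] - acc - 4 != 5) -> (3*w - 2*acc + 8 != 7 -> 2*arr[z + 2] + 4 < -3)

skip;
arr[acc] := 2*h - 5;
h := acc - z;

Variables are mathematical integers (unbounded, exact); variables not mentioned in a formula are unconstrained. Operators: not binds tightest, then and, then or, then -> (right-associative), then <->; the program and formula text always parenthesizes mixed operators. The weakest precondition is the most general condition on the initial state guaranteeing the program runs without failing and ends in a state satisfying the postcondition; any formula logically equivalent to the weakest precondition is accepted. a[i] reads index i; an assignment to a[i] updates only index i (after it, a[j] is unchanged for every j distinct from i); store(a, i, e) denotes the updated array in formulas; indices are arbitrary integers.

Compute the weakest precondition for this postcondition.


Working backward. After the program, the postcondition (arr[2] - 8 <= -4 or 2*arr[2] - acc - 4 != 5) -> (3*w - 2*acc + 8 != 7 -> 2*arr[z + 2] + 4 < -3) must hold; in canonical form it is (arr[2] <= 4 or 2*arr[2] != acc + 9) -> (3*w != 2*acc - 1 -> 2*arr[z + 2] < -7).
Before h := acc - z: (arr[2] <= 4 or 2*arr[2] != acc + 9) -> (3*w != 2*acc - 1 -> 2*arr[z + 2] < -7)
Before arr[acc] := 2*h - 5: (store(arr, acc, 2*h - 5)[2] <= 4 or 2*store(arr, acc, 2*h - 5)[2] != acc + 9) -> (3*w != 2*acc - 1 -> 2*store(arr, acc, 2*h - 5)[z + 2] < -7)
Before skip: (store(arr, acc, 2*h - 5)[2] <= 4 or 2*store(arr, acc, 2*h - 5)[2] != acc + 9) -> (3*w != 2*acc - 1 -> 2*store(arr, acc, 2*h - 5)[z + 2] < -7)
Answer: WP = (store(arr, acc, 2*h - 5)[2] <= 4 or 2*store(arr, acc, 2*h - 5)[2] != acc + 9) -> (3*w != 2*acc - 1 -> 2*store(arr, acc, 2*h - 5)[z + 2] < -7)


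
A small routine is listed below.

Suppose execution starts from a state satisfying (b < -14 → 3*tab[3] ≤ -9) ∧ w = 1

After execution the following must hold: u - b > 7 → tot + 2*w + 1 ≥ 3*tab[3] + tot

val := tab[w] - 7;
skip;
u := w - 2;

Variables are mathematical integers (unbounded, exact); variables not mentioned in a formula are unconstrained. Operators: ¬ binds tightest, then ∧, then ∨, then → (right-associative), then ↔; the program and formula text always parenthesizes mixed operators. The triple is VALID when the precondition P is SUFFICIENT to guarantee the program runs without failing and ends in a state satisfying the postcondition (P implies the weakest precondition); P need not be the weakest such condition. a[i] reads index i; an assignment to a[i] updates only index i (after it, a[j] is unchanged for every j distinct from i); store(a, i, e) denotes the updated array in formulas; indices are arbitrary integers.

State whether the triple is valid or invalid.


Working backward. After the program, the postcondition u - b > 7 → tot + 2*w + 1 ≥ 3*tab[3] + tot must hold; in canonical form it is u > b + 7 → 2*w ≥ 3*tab[3] - 1.
Before u := w - 2: w > b + 9 → 2*w ≥ 3*tab[3] - 1
Before skip: w > b + 9 → 2*w ≥ 3*tab[3] - 1
Before val := tab[w] - 7: w > b + 9 → 2*w ≥ 3*tab[3] - 1
The weakest precondition is w > b + 9 → 2*w ≥ 3*tab[3] - 1.
Check whether (b < -14 → 3*tab[3] ≤ -9) ∧ w = 1 implies it.
Countermodel: at the initial state b = -9, tab = {[3] = 2, elsewhere 2}, w = 1, the precondition holds but the weakest precondition fails.
Answer: invalid


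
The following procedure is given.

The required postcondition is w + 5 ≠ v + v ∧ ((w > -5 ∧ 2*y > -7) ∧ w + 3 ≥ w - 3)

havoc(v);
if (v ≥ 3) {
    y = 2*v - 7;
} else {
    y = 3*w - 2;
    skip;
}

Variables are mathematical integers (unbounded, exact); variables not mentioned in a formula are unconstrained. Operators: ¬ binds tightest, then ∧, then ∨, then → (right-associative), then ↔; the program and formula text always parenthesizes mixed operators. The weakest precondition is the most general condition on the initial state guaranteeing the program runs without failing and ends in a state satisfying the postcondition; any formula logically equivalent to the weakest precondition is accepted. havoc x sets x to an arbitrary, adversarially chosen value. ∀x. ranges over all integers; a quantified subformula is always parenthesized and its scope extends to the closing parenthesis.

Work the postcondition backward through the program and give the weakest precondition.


Working backward. After the program, the postcondition w + 5 ≠ v + v ∧ ((w > -5 ∧ 2*y > -7) ∧ w + 3 ≥ w - 3) must hold; in canonical form it is w ≠ 2*v - 5 ∧ w > -5 ∧ 2*y > -7.
Then branch requires w ≠ 2*v - 5 ∧ w > -5 ∧ 4*v > 7; else branch requires w ≠ 2*v - 5 ∧ w > -5 ∧ 6*w > -3.
Before the if: (v ≥ 3 → (w ≠ 2*v - 5 ∧ w > -5 ∧ 4*v > 7)) ∧ ((¬(v ≥ 3)) → (w ≠ 2*v - 5 ∧ w > -5 ∧ 6*w > -3))
Before havoc v: ∀v_1. ((v_1 ≥ 3 → (w ≠ 2*v_1 - 5 ∧ w > -5 ∧ 4*v_1 > 7)) ∧ ((¬(v_1 ≥ 3)) → (w ≠ 2*v_1 - 5 ∧ w > -5 ∧ 6*w > -3)))
Answer: WP = ∀v_1. ((v_1 ≥ 3 → (w ≠ 2*v_1 - 5 ∧ w > -5 ∧ 4*v_1 > 7)) ∧ ((¬(v_1 ≥ 3)) → (w ≠ 2*v_1 - 5 ∧ w > -5 ∧ 6*w > -3)))


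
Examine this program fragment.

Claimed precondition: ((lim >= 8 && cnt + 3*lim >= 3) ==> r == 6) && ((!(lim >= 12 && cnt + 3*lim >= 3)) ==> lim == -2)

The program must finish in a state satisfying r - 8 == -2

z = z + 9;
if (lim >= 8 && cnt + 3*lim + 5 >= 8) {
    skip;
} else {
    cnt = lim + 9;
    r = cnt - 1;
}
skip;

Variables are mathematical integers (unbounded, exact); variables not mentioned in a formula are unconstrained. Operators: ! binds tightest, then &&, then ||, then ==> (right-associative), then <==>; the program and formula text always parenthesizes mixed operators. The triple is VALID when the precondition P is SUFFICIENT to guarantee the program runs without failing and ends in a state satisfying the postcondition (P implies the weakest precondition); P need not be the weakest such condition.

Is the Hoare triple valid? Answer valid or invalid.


Working backward. After the program, the postcondition r - 8 == -2 must hold; in canonical form it is r == 6.
Before skip: r == 6
Then branch requires r == 6; else branch requires lim == -2.
Before the if: ((lim >= 8 && cnt + 3*lim >= 3) ==> r == 6) && ((!(lim >= 8 && cnt + 3*lim >= 3)) ==> lim == -2)
Before z := z + 9: ((lim >= 8 && cnt + 3*lim >= 3) ==> r == 6) && ((!(lim >= 8 && cnt + 3*lim >= 3)) ==> lim == -2)
The weakest precondition is ((lim >= 8 && cnt + 3*lim >= 3) ==> r == 6) && ((!(lim >= 8 && cnt + 3*lim >= 3)) ==> lim == -2).
Check whether ((lim >= 8 && cnt + 3*lim >= 3) ==> r == 6) && ((!(lim >= 12 && cnt + 3*lim >= 3)) ==> lim == -2) implies it.
Every state satisfying the precondition satisfies the weakest precondition: the implication holds.
Answer: valid


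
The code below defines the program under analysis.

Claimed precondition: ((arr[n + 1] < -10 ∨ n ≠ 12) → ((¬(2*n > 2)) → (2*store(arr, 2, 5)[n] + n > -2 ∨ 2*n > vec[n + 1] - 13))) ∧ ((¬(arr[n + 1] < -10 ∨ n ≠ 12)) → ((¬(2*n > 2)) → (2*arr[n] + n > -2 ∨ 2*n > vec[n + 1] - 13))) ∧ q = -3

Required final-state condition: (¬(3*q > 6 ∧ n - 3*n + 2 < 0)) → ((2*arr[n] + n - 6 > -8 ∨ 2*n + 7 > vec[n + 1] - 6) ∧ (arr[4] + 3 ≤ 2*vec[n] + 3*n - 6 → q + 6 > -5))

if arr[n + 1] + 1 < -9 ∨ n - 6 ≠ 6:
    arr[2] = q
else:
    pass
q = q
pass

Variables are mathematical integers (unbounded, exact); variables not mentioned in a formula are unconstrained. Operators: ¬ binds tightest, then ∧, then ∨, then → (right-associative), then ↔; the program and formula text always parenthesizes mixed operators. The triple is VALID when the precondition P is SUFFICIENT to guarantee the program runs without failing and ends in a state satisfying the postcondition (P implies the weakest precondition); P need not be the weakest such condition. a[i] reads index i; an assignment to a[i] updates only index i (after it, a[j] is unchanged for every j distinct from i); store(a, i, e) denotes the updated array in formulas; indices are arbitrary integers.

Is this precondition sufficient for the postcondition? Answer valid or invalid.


Working backward. After the program, the postcondition (¬(3*q > 6 ∧ n - 3*n + 2 < 0)) → ((2*arr[n] + n - 6 > -8 ∨ 2*n + 7 > vec[n + 1] - 6) ∧ (arr[4] + 3 ≤ 2*vec[n] + 3*n - 6 → q + 6 > -5)) must hold; in canonical form it is (¬(3*q > 6 ∧ 2*n > 2)) → ((2*arr[n] + n > -2 ∨ 2*n > vec[n + 1] - 13) ∧ (arr[4] ≤ 2*vec[n] + 3*n - 9 → q > -11)).
Before skip: (¬(3*q > 6 ∧ 2*n > 2)) → ((2*arr[n] + n > -2 ∨ 2*n > vec[n + 1] - 13) ∧ (arr[4] ≤ 2*vec[n] + 3*n - 9 → q > -11))
Before q := q: (¬(3*q > 6 ∧ 2*n > 2)) → ((2*arr[n] + n > -2 ∨ 2*n > vec[n + 1] - 13) ∧ (arr[4] ≤ 2*vec[n] + 3*n - 9 → q > -11))
Then branch requires (¬(3*q > 6 ∧ 2*n > 2)) → ((2*store(arr, 2, q)[n] + n > -2 ∨ 2*n > vec[n + 1] - 13) ∧ (arr[4] ≤ 2*vec[n] + 3*n - 9 → q > -11)); else branch requires (¬(3*q > 6 ∧ 2*n > 2)) → ((2*arr[n] + n > -2 ∨ 2*n > vec[n + 1] - 13) ∧ (arr[4] ≤ 2*vec[n] + 3*n - 9 → q > -11)).
Before the if: ((arr[n + 1] < -10 ∨ n ≠ 12) → ((¬(3*q > 6 ∧ 2*n > 2)) → ((2*store(arr, 2, q)[n] + n > -2 ∨ 2*n > vec[n + 1] - 13) ∧ (arr[4] ≤ 2*vec[n] + 3*n - 9 → q > -11)))) ∧ ((¬(arr[n + 1] < -10 ∨ n ≠ 12)) → ((¬(3*q > 6 ∧ 2*n > 2)) → ((2*arr[n] + n > -2 ∨ 2*n > vec[n + 1] - 13) ∧ (arr[4] ≤ 2*vec[n] + 3*n - 9 → q > -11))))
The weakest precondition is ((arr[n + 1] < -10 ∨ n ≠ 12) → ((¬(3*q > 6 ∧ 2*n > 2)) → ((2*store(arr, 2, q)[n] + n > -2 ∨ 2*n > vec[n + 1] - 13) ∧ (arr[4] ≤ 2*vec[n] + 3*n - 9 → q > -11)))) ∧ ((¬(arr[n + 1] < -10 ∨ n ≠ 12)) → ((¬(3*q > 6 ∧ 2*n > 2)) → ((2*arr[n] + n > -2 ∨ 2*n > vec[n + 1] - 13) ∧ (arr[4] ≤ 2*vec[n] + 3*n - 9 → q > -11)))).
Check whether ((arr[n + 1] < -10 ∨ n ≠ 12) → ((¬(2*n > 2)) → (2*store(arr, 2, 5)[n] + n > -2 ∨ 2*n > vec[n + 1] - 13))) ∧ ((¬(arr[n + 1] < -10 ∨ n ≠ 12)) → ((¬(2*n > 2)) → (2*arr[n] + n > -2 ∨ 2*n > vec[n + 1] - 13))) ∧ q = -3 implies it.
Countermodel: at the initial state arr = {[2] = 4, [3] = 4, [4] = 4, elsewhere 4}, n = 2, q = -3, vec = {[2] = 7, [3] = 17, [4] = 7, elsewhere 7}, the precondition holds but the weakest precondition fails.
Answer: invalid


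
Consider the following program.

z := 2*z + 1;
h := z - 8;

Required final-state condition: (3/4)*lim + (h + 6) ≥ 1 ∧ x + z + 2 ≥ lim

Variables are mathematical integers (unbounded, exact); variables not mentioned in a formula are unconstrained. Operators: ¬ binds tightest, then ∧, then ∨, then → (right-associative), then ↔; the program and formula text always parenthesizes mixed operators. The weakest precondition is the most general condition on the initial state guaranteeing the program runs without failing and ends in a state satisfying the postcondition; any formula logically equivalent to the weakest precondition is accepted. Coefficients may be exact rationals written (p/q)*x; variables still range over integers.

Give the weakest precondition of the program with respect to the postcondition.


Working backward. After the program, the postcondition (3/4)*lim + (h + 6) ≥ 1 ∧ x + z + 2 ≥ lim must hold; in canonical form it is h + (3/4)*lim ≥ -5 ∧ x + z ≥ lim - 2.
Before h := z - 8: (3/4)*lim + z ≥ 3 ∧ x + z ≥ lim - 2
Before z := 2*z + 1: (3/4)*lim + 2*z ≥ 2 ∧ x + 2*z ≥ lim - 3
Answer: WP = (3/4)*lim + 2*z ≥ 2 ∧ x + 2*z ≥ lim - 3


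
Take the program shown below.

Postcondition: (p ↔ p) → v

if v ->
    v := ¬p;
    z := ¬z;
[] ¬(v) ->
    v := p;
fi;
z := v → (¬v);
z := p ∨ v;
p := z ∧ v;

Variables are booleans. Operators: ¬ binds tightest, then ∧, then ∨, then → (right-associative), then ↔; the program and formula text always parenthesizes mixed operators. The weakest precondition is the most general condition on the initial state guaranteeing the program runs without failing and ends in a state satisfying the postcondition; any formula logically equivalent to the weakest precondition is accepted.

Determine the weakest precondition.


Working backward. After the program, the postcondition (p ↔ p) → v must hold; in canonical form it is v.
Before p := z ∧ v: v
Before z := p ∨ v: v
Before z := v → (¬v): v
Then branch requires ¬p; else branch requires p.
Before the if: (v → (¬p)) ∧ ((¬v) → p)
Answer: WP = (v → (¬p)) ∧ ((¬v) → p)


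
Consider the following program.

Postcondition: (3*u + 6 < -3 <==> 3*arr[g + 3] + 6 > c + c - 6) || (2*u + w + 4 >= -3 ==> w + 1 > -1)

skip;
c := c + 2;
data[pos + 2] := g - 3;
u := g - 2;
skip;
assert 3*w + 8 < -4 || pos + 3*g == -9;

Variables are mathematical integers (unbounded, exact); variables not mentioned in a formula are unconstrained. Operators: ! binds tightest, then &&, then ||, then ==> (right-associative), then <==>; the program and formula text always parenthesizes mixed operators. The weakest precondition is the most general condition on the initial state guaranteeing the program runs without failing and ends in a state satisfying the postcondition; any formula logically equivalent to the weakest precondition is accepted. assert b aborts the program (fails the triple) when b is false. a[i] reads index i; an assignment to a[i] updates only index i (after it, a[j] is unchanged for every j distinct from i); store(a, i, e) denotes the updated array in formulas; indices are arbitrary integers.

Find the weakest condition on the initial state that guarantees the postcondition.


Working backward. After the program, the postcondition (3*u + 6 < -3 <==> 3*arr[g + 3] + 6 > c + c - 6) || (2*u + w + 4 >= -3 ==> w + 1 > -1) must hold; in canonical form it is (3*u < -9 <==> 3*arr[g + 3] > 2*c - 12) || (2*u + w >= -7 ==> w > -2).
Before assert 3*w + 8 < -4 || pos + 3*g == -9: (3*w < -12 || 3*g + pos == -9) && ((3*u < -9 <==> 3*arr[g + 3] > 2*c - 12) || (2*u + w >= -7 ==> w > -2))
Before skip: (3*w < -12 || 3*g + pos == -9) && ((3*u < -9 <==> 3*arr[g + 3] > 2*c - 12) || (2*u + w >= -7 ==> w > -2))
Before u := g - 2: (3*w < -12 || 3*g + pos == -9) && ((3*g < -3 <==> 3*arr[g + 3] > 2*c - 12) || (2*g + w >= -3 ==> w > -2))
Before data[pos + 2] := g - 3: (3*w < -12 || 3*g + pos == -9) && ((3*g < -3 <==> 3*arr[g + 3] > 2*c - 12) || (2*g + w >= -3 ==> w > -2))
Before c := c + 2: (3*w < -12 || 3*g + pos == -9) && ((3*g < -3 <==> 3*arr[g + 3] > 2*c - 8) || (2*g + w >= -3 ==> w > -2))
Before skip: (3*w < -12 || 3*g + pos == -9) && ((3*g < -3 <==> 3*arr[g + 3] > 2*c - 8) || (2*g + w >= -3 ==> w > -2))
Answer: WP = (3*w < -12 || 3*g + pos == -9) && ((3*g < -3 <==> 3*arr[g + 3] > 2*c - 8) || (2*g + w >= -3 ==> w > -2))


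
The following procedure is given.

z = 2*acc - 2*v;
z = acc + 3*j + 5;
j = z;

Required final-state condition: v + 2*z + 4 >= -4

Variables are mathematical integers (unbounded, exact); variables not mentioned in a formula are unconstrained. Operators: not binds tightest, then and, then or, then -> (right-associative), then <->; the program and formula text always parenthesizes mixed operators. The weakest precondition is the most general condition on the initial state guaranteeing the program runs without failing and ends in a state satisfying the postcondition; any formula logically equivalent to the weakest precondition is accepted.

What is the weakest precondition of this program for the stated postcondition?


Working backward. After the program, the postcondition v + 2*z + 4 >= -4 must hold; in canonical form it is v + 2*z >= -8.
Before j := z: v + 2*z >= -8
Before z := acc + 3*j + 5: 2*acc + 6*j + v >= -18
Before z := 2*acc - 2*v: 2*acc + 6*j + v >= -18
Answer: WP = 2*acc + 6*j + v >= -18


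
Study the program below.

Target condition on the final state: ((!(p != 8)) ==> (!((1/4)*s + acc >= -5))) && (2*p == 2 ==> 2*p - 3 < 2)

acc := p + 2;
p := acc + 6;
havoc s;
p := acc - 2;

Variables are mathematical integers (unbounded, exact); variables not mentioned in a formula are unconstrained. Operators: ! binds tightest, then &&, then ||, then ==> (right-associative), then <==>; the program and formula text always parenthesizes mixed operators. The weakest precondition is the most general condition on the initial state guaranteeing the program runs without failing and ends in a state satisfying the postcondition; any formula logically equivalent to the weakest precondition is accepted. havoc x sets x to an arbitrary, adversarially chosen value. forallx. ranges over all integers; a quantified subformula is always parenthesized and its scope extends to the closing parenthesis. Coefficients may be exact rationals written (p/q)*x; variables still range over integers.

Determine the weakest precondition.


Working backward. After the program, the postcondition ((!(p != 8)) ==> (!((1/4)*s + acc >= -5))) && (2*p == 2 ==> 2*p - 3 < 2) must hold; in canonical form it is ((!(p != 8)) ==> (!(acc + (1/4)*s >= -5))) && (2*p == 2 ==> 2*p < 5).
Before p := acc - 2: ((!(acc != 10)) ==> (!(acc + (1/4)*s >= -5))) && (2*acc == 6 ==> 2*acc < 9)
Before havoc s: forall s_1. (((!(acc != 10)) ==> (!(acc + (1/4)*s_1 >= -5))) && (2*acc == 6 ==> 2*acc < 9))
Before p := acc + 6: forall s_1. (((!(acc != 10)) ==> (!(acc + (1/4)*s_1 >= -5))) && (2*acc == 6 ==> 2*acc < 9))
Before acc := p + 2: forall s_1. (((!(p != 8)) ==> (!(p + (1/4)*s_1 >= -7))) && (2*p == 2 ==> 2*p < 5))
Answer: WP = forall s_1. (((!(p != 8)) ==> (!(p + (1/4)*s_1 >= -7))) && (2*p == 2 ==> 2*p < 5))


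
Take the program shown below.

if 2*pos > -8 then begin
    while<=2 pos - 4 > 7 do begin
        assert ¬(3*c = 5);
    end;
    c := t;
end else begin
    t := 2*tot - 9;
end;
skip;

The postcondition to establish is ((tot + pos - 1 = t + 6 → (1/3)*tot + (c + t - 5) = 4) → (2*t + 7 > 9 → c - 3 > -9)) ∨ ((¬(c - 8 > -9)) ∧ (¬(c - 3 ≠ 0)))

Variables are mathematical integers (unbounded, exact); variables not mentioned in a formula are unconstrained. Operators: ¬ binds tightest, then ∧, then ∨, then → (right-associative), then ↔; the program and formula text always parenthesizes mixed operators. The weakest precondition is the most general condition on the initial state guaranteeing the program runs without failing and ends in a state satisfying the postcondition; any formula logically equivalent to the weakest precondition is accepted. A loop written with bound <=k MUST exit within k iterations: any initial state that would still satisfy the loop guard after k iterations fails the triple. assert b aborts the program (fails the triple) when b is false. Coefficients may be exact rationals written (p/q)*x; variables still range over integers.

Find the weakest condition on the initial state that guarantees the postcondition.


Working backward. After the program, the postcondition ((tot + pos - 1 = t + 6 → (1/3)*tot + (c + t - 5) = 4) → (2*t + 7 > 9 → c - 3 > -9)) ∨ ((¬(c - 8 > -9)) ∧ (¬(c - 3 ≠ 0))) must hold; in canonical form it is ((pos + tot = t + 7 → c + t + (1/3)*tot = 9) → (2*t > 2 → c > -6)) ∨ ((¬(c > -1)) ∧ (¬(c ≠ 3))).
Before skip: ((pos + tot = t + 7 → c + t + (1/3)*tot = 9) → (2*t > 2 → c > -6)) ∨ ((¬(c > -1)) ∧ (¬(c ≠ 3)))
Then branch requires (pos > 11 → ((¬(3*c = 5)) ∧ (pos > 11 → ((¬(3*c = 5)) ∧ (¬(pos > 11)) ∧ (((pos + tot = t + 7 → 2*t + (1/3)*tot = 9) → (2*t > 2 → t > -6)) ∨ ((¬(t > -1)) ∧ (¬(t ≠ 3)))))) ∧ ((¬(pos > 11)) → (((pos + tot = t + 7 → 2*t + (1/3)*tot = 9) → (2*t > 2 → t > -6)) ∨ ((¬(t > -1)) ∧ (¬(t ≠ 3))))))) ∧ ((¬(pos > 11)) → (((pos + tot = t + 7 → 2*t + (1/3)*tot = 9) → (2*t > 2 → t > -6)) ∨ ((¬(t > -1)) ∧ (¬(t ≠ 3))))); else branch requires ((pos = tot - 2 → c + (7/3)*tot = 18) → (4*tot > 20 → c > -6)) ∨ ((¬(c > -1)) ∧ (¬(c ≠ 3))).
Before the if: (2*pos > -8 → ((pos > 11 → ((¬(3*c = 5)) ∧ (pos > 11 → ((¬(3*c = 5)) ∧ (¬(pos > 11)) ∧ (((pos + tot = t + 7 → 2*t + (1/3)*tot = 9) → (2*t > 2 → t > -6)) ∨ ((¬(t > -1)) ∧ (¬(t ≠ 3)))))) ∧ ((¬(pos > 11)) → (((pos + tot = t + 7 → 2*t + (1/3)*tot = 9) → (2*t > 2 → t > -6)) ∨ ((¬(t > -1)) ∧ (¬(t ≠ 3))))))) ∧ ((¬(pos > 11)) → (((pos + tot = t + 7 → 2*t + (1/3)*tot = 9) → (2*t > 2 → t > -6)) ∨ ((¬(t > -1)) ∧ (¬(t ≠ 3))))))) ∧ ((¬(2*pos > -8)) → (((pos = tot - 2 → c + (7/3)*tot = 18) → (4*tot > 20 → c > -6)) ∨ ((¬(c > -1)) ∧ (¬(c ≠ 3)))))
Answer: WP = (2*pos > -8 → ((pos > 11 → ((¬(3*c = 5)) ∧ (pos > 11 → ((¬(3*c = 5)) ∧ (¬(pos > 11)) ∧ (((pos + tot = t + 7 → 2*t + (1/3)*tot = 9) → (2*t > 2 → t > -6)) ∨ ((¬(t > -1)) ∧ (¬(t ≠ 3)))))) ∧ ((¬(pos > 11)) → (((pos + tot = t + 7 → 2*t + (1/3)*tot = 9) → (2*t > 2 → t > -6)) ∨ ((¬(t > -1)) ∧ (¬(t ≠ 3))))))) ∧ ((¬(pos > 11)) → (((pos + tot = t + 7 → 2*t + (1/3)*tot = 9) → (2*t > 2 → t > -6)) ∨ ((¬(t > -1)) ∧ (¬(t ≠ 3))))))) ∧ ((¬(2*pos > -8)) → (((pos = tot - 2 → c + (7/3)*tot = 18) → (4*tot > 20 → c > -6)) ∨ ((¬(c > -1)) ∧ (¬(c ≠ 3)))))
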